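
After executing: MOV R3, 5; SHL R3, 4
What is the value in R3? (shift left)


Register state trace:
  MOV R3, 5  → R3 = 5
  SHL R3, 4  → R3 = 5 << 4 = 5 * 2^4 = 80
Final: R3 = 80

80


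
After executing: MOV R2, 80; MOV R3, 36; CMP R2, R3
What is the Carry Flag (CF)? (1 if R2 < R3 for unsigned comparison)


Register state trace:
  MOV R2, 80  → R2 = 80
  MOV R3, 36  → R3 = 36
  CMP R2, R3  → unsigned 80 - 36: no borrow
  80 >= 36, so CF = 0
CF = 0

0


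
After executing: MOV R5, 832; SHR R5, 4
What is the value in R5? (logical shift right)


Register state trace:
  MOV R5, 832  → R5 = 832
  SHR R5, 4  → R5 = 832 >> 4 = 832 // 2^4 = 52
Final: R5 = 52

52


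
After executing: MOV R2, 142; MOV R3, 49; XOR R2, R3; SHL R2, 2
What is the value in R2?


Register state trace:
  MOV R2, 142  → R2 = 142 (0b10001110)
  MOV R3, 49  → R3 = 49 (0b00110001)
  XOR R2, R3  → R2 = 142 XOR 49 = 191 (0b10111111)
  SHL R2, 2  → R2 = 191 << 2 = 764
Final: R2 = 764

764


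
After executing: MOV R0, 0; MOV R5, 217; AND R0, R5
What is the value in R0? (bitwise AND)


Register state trace:
  MOV R0, 0  → R0 = 0 (0b00000000)
  MOV R5, 217  → R5 = 217 (0b11011001)
  AND R0, R5  → R0 = 0 AND 217 = 0 (0b00000000)
Final: R0 = 0

0


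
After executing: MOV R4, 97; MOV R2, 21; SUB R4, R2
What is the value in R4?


Register state trace:
  MOV R4, 97  → R4 = 97
  MOV R2, 21  → R2 = 21
  SUB R4, R2  → R4 = 97 - 21 = 76
Final: R4 = 76

76


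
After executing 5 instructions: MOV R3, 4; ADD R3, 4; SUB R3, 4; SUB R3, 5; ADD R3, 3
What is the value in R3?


Register state trace:
  MOV R3, 4  → R3 = 4
  ADD R3, 4  → R3 = 4 + 4 = 8
  SUB R3, 4  → R3 = 8 - 4 = 4
  SUB R3, 5  → R3 = 4 - 5 = -1
  ADD R3, 3  → R3 = -1 + 3 = 2
Final: R3 = 2

2


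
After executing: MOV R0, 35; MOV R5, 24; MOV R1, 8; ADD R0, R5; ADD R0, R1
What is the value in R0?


Register state trace:
  MOV R0, 35  → R0 = 35
  MOV R5, 24  → R5 = 24
  MOV R1, 8  → R1 = 8
  ADD R0, R5  → R0 = 35 + 24 = 59
  ADD R0, R1  → R0 = 59 + 8 = 67
Final: R0 = 67

67


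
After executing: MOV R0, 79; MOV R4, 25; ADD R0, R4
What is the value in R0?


Register state trace:
  MOV R0, 79  → R0 = 79
  MOV R4, 25  → R4 = 25
  ADD R0, R4  → R0 = 79 + 25 = 104
Final: R0 = 104

104


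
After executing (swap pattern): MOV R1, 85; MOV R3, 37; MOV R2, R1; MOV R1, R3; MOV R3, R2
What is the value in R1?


Register state trace (swap pattern):
  MOV R1, 85  → R1 = 85
  MOV R3, 37  → R3 = 37
  MOV R2, R1  → R2 = 85  (save R1)
  MOV R1, R3  → R1 = 37  (R1 gets R3's value)
  MOV R3, R2  → R3 = 85  (R3 gets saved value)
Final: R1 = 37

37


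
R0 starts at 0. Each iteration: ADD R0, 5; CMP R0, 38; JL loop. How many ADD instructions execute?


Loop trace (R0 starts at 0, target 38, step 5):
  ADD #1: R0 = 0 + 5 = 5  → 5 < 38, loop
  ADD #2: R0 = 5 + 5 = 10  → 10 < 38, loop
  ADD #3: R0 = 10 + 5 = 15  → 15 < 38, loop
  ADD #4: R0 = 15 + 5 = 20  → 20 < 38, loop
  ADD #5: R0 = 20 + 5 = 25  → 25 < 38, loop
  ADD #6: R0 = 25 + 5 = 30  → 30 < 38, loop
  ADD #7: R0 = 30 + 5 = 35  → 35 < 38, loop
  ADD #8: R0 = 35 + 5 = 40  → 40 >= 38, exit
Total ADD instructions: 8

8


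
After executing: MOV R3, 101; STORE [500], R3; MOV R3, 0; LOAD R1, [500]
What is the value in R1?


Register and memory trace:
  MOV R3, 101  → R3 = 101
  STORE [500], R3  → mem[500] = 101
  MOV R3, 0  → R3 = 0
  LOAD R1, [500]  → R1 = mem[500] = 101
Final: R1 = 101

101


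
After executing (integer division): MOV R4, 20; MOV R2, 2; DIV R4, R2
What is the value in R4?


Register state trace:
  MOV R4, 20  → R4 = 20
  MOV R2, 2  → R2 = 2
  DIV R4, R2  → R4 = 20 // 2 = 10
Final: R4 = 10

10


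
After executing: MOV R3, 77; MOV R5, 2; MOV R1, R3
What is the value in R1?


Register state trace:
  MOV R3, 77  → R3 = 77
  MOV R5, 2  → R5 = 2
  MOV R1, R3  → R1 = 77
Final: R1 = 77

77


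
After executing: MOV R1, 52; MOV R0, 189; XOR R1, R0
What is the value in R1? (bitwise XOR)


Register state trace:
  MOV R1, 52  → R1 = 52 (0b00110100)
  MOV R0, 189  → R0 = 189 (0b10111101)
  XOR R1, R0  → R1 = 52 XOR 189 = 137 (0b10001001)
Final: R1 = 137

137


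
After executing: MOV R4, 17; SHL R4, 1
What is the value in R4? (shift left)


Register state trace:
  MOV R4, 17  → R4 = 17
  SHL R4, 1  → R4 = 17 << 1 = 17 * 2^1 = 34
Final: R4 = 34

34


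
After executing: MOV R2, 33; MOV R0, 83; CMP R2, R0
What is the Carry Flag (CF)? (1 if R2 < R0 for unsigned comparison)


Register state trace:
  MOV R2, 33  → R2 = 33
  MOV R0, 83  → R0 = 83
  CMP R2, R0  → unsigned 33 - 83: borrow occurs
  33 < 83, so CF = 1
CF = 1

1


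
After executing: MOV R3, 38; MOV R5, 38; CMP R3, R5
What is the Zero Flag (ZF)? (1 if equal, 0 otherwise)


Register state trace:
  MOV R3, 38  → R3 = 38
  MOV R5, 38  → R5 = 38
  CMP R3, R5  → computes 38 - 38 = 0
  Result is zero, so values are equal
ZF = 1

1


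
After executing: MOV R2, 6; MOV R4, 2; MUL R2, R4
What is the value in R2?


Register state trace:
  MOV R2, 6  → R2 = 6
  MOV R4, 2  → R4 = 2
  MUL R2, R4  → R2 = 6 * 2 = 12
Final: R2 = 12

12


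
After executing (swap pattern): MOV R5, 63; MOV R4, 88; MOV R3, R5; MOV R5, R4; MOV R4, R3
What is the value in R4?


Register state trace (swap pattern):
  MOV R5, 63  → R5 = 63
  MOV R4, 88  → R4 = 88
  MOV R3, R5  → R3 = 63  (save R5)
  MOV R5, R4  → R5 = 88  (R5 gets R4's value)
  MOV R4, R3  → R4 = 63  (R4 gets saved value)
Final: R4 = 63

63


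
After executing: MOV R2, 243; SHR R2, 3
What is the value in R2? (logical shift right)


Register state trace:
  MOV R2, 243  → R2 = 243
  SHR R2, 3  → R2 = 243 >> 3 = 243 // 2^3 = 30
Final: R2 = 30

30


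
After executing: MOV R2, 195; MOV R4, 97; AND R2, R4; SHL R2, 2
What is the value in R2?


Register state trace:
  MOV R2, 195  → R2 = 195 (0b11000011)
  MOV R4, 97  → R4 = 97 (0b01100001)
  AND R2, R4  → R2 = 195 AND 97 = 65 (0b01000001)
  SHL R2, 2  → R2 = 65 << 2 = 260
Final: R2 = 260

260


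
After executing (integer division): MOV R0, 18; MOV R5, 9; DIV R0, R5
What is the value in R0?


Register state trace:
  MOV R0, 18  → R0 = 18
  MOV R5, 9  → R5 = 9
  DIV R0, R5  → R0 = 18 // 9 = 2
Final: R0 = 2

2


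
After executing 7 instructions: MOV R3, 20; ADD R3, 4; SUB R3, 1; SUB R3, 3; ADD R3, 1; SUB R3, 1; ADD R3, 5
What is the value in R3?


Register state trace:
  MOV R3, 20  → R3 = 20
  ADD R3, 4  → R3 = 20 + 4 = 24
  SUB R3, 1  → R3 = 24 - 1 = 23
  SUB R3, 3  → R3 = 23 - 3 = 20
  ADD R3, 1  → R3 = 20 + 1 = 21
  SUB R3, 1  → R3 = 21 - 1 = 20
  ADD R3, 5  → R3 = 20 + 5 = 25
Final: R3 = 25

25


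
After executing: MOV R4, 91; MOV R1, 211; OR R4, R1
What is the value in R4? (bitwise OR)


Register state trace:
  MOV R4, 91  → R4 = 91 (0b01011011)
  MOV R1, 211  → R1 = 211 (0b11010011)
  OR R4, R1   → R4 = 91 OR 211 = 219 (0b11011011)
Final: R4 = 219

219


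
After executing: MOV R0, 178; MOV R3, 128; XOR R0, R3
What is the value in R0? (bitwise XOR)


Register state trace:
  MOV R0, 178  → R0 = 178 (0b10110010)
  MOV R3, 128  → R3 = 128 (0b10000000)
  XOR R0, R3  → R0 = 178 XOR 128 = 50 (0b00110010)
Final: R0 = 50

50


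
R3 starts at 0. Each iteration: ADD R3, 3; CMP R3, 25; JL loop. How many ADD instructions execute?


Loop trace (R3 starts at 0, target 25, step 3):
  ADD #1: R3 = 0 + 3 = 3  → 3 < 25, loop
  ADD #2: R3 = 3 + 3 = 6  → 6 < 25, loop
  ADD #3: R3 = 6 + 3 = 9  → 9 < 25, loop
  ADD #4: R3 = 9 + 3 = 12  → 12 < 25, loop
  ADD #5: R3 = 12 + 3 = 15  → 15 < 25, loop
  ADD #6: R3 = 15 + 3 = 18  → 18 < 25, loop
  ADD #7: R3 = 18 + 3 = 21  → 21 < 25, loop
  ADD #8: R3 = 21 + 3 = 24  → 24 < 25, loop
  ADD #9: R3 = 24 + 3 = 27  → 27 >= 25, exit
Total ADD instructions: 9

9


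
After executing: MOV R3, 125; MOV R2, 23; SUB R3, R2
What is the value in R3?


Register state trace:
  MOV R3, 125  → R3 = 125
  MOV R2, 23  → R2 = 23
  SUB R3, R2  → R3 = 125 - 23 = 102
Final: R3 = 102

102


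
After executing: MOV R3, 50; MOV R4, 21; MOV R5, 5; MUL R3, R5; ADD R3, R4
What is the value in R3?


Register state trace:
  MOV R3, 50  → R3 = 50
  MOV R4, 21  → R4 = 21
  MOV R5, 5  → R5 = 5
  MUL R3, R5  → R3 = 50 * 5 = 250
  ADD R3, R4  → R3 = 250 + 21 = 271
Final: R3 = 271

271


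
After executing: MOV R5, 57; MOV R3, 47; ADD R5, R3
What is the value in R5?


Register state trace:
  MOV R5, 57  → R5 = 57
  MOV R3, 47  → R3 = 47
  ADD R5, R3  → R5 = 57 + 47 = 104
Final: R5 = 104

104


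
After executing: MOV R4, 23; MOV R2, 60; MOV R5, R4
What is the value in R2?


Register state trace:
  MOV R4, 23  → R4 = 23
  MOV R2, 60  → R2 = 60
  MOV R5, R4  → R5 = 23
Final: R2 = 60

60


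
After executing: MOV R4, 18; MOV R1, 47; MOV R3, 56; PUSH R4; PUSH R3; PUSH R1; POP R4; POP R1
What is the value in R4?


Stack trace (top is rightmost):
  MOV R4, 18  → R4 = 18
  MOV R1, 47  → R1 = 47
  MOV R3, 56  → R3 = 56
  PUSH R4  → stack: [18]
  PUSH R3  → stack: [18, 56]
  PUSH R1  → stack: [18, 56, 47]
  POP R4  → R4 = 47, stack: [18, 56]
  POP R1  → R1 = 56, stack: [18]
Final: R4 = 47

47


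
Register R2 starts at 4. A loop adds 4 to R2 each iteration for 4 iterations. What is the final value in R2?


Starting value: R2 = 4
  Iter 1: R2 = 4 + 4 = 8
  Iter 2: R2 = 8 + 4 = 12
  Iter 3: R2 = 12 + 4 = 16
  Iter 4: R2 = 16 + 4 = 20
Final: R2 = 20

20


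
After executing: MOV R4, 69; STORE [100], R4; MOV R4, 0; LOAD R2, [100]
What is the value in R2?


Register and memory trace:
  MOV R4, 69  → R4 = 69
  STORE [100], R4  → mem[100] = 69
  MOV R4, 0  → R4 = 0
  LOAD R2, [100]  → R2 = mem[100] = 69
Final: R2 = 69

69


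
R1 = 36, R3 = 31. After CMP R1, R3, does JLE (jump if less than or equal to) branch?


Trace:
  R1 = 36, R3 = 31
  CMP R1, R3  → compares 36 vs 31
  JLE checks: is 36 less than or equal to 31?
  36 > 31, so condition is false
Branch taken: No

No


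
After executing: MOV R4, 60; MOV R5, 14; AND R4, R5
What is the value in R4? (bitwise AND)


Register state trace:
  MOV R4, 60  → R4 = 60 (0b00111100)
  MOV R5, 14  → R5 = 14 (0b00001110)
  AND R4, R5  → R4 = 60 AND 14 = 12 (0b00001100)
Final: R4 = 12

12


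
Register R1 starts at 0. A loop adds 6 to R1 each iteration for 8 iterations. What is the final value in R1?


Starting value: R1 = 0
  Iter 1: R1 = 0 + 6 = 6
  Iter 2: R1 = 6 + 6 = 12
  Iter 3: R1 = 12 + 6 = 18
  Iter 4: R1 = 18 + 6 = 24
  Iter 5: R1 = 24 + 6 = 30
  Iter 6: R1 = 30 + 6 = 36
  Iter 7: R1 = 36 + 6 = 42
  Iter 8: R1 = 42 + 6 = 48
Final: R1 = 48

48


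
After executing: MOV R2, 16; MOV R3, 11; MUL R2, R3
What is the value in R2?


Register state trace:
  MOV R2, 16  → R2 = 16
  MOV R3, 11  → R3 = 11
  MUL R2, R3  → R2 = 16 * 11 = 176
Final: R2 = 176

176


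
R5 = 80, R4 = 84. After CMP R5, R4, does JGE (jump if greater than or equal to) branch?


Trace:
  R5 = 80, R4 = 84
  CMP R5, R4  → compares 80 vs 84
  JGE checks: is 80 greater than or equal to 84?
  80 < 84, so condition is false
Branch taken: No

No


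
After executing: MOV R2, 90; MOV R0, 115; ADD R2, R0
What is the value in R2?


Register state trace:
  MOV R2, 90  → R2 = 90
  MOV R0, 115  → R0 = 115
  ADD R2, R0  → R2 = 90 + 115 = 205
Final: R2 = 205

205


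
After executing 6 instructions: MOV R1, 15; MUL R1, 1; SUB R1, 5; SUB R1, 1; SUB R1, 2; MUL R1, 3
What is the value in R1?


Register state trace:
  MOV R1, 15  → R1 = 15
  MUL R1, 1  → R1 = 15 * 1 = 15
  SUB R1, 5  → R1 = 15 - 5 = 10
  SUB R1, 1  → R1 = 10 - 1 = 9
  SUB R1, 2  → R1 = 9 - 2 = 7
  MUL R1, 3  → R1 = 7 * 3 = 21
Final: R1 = 21

21


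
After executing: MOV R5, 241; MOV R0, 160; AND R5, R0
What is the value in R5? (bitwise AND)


Register state trace:
  MOV R5, 241  → R5 = 241 (0b11110001)
  MOV R0, 160  → R0 = 160 (0b10100000)
  AND R5, R0  → R5 = 241 AND 160 = 160 (0b10100000)
Final: R5 = 160

160


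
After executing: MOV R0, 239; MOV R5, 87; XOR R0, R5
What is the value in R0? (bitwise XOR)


Register state trace:
  MOV R0, 239  → R0 = 239 (0b11101111)
  MOV R5, 87  → R5 = 87 (0b01010111)
  XOR R0, R5  → R0 = 239 XOR 87 = 184 (0b10111000)
Final: R0 = 184

184


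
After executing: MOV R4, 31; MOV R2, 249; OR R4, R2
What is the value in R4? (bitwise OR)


Register state trace:
  MOV R4, 31  → R4 = 31 (0b00011111)
  MOV R2, 249  → R2 = 249 (0b11111001)
  OR R4, R2   → R4 = 31 OR 249 = 255 (0b11111111)
Final: R4 = 255

255


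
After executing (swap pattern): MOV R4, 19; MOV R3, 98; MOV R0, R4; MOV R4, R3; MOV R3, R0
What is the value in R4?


Register state trace (swap pattern):
  MOV R4, 19  → R4 = 19
  MOV R3, 98  → R3 = 98
  MOV R0, R4  → R0 = 19  (save R4)
  MOV R4, R3  → R4 = 98  (R4 gets R3's value)
  MOV R3, R0  → R3 = 19  (R3 gets saved value)
Final: R4 = 98

98


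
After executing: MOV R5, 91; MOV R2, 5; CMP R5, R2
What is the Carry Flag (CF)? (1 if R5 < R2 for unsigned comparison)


Register state trace:
  MOV R5, 91  → R5 = 91
  MOV R2, 5  → R2 = 5
  CMP R5, R2  → unsigned 91 - 5: no borrow
  91 >= 5, so CF = 0
CF = 0

0


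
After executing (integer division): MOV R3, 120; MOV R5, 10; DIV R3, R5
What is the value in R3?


Register state trace:
  MOV R3, 120  → R3 = 120
  MOV R5, 10  → R5 = 10
  DIV R3, R5  → R3 = 120 // 10 = 12
Final: R3 = 12

12


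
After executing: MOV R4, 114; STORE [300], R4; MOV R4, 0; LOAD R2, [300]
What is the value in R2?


Register and memory trace:
  MOV R4, 114  → R4 = 114
  STORE [300], R4  → mem[300] = 114
  MOV R4, 0  → R4 = 0
  LOAD R2, [300]  → R2 = mem[300] = 114
Final: R2 = 114

114


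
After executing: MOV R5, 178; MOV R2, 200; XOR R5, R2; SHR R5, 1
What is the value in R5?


Register state trace:
  MOV R5, 178  → R5 = 178 (0b10110010)
  MOV R2, 200  → R2 = 200 (0b11001000)
  XOR R5, R2  → R5 = 178 XOR 200 = 122 (0b01111010)
  SHR R5, 1  → R5 = 122 >> 1 = 61
Final: R5 = 61

61


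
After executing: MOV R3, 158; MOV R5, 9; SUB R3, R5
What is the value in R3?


Register state trace:
  MOV R3, 158  → R3 = 158
  MOV R5, 9  → R5 = 9
  SUB R3, R5  → R3 = 158 - 9 = 149
Final: R3 = 149

149


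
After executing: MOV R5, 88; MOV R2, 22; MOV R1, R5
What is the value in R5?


Register state trace:
  MOV R5, 88  → R5 = 88
  MOV R2, 22  → R2 = 22
  MOV R1, R5  → R1 = 88
Final: R5 = 88

88


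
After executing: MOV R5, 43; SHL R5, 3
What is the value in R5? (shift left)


Register state trace:
  MOV R5, 43  → R5 = 43
  SHL R5, 3  → R5 = 43 << 3 = 43 * 2^3 = 344
Final: R5 = 344

344


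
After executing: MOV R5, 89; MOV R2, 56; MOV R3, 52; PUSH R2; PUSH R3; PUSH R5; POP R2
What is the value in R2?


Stack trace (top is rightmost):
  MOV R5, 89  → R5 = 89
  MOV R2, 56  → R2 = 56
  MOV R3, 52  → R3 = 52
  PUSH R2  → stack: [56]
  PUSH R3  → stack: [56, 52]
  PUSH R5  → stack: [56, 52, 89]
  POP R2  → R2 = 89, stack: [56, 52]
Final: R2 = 89

89


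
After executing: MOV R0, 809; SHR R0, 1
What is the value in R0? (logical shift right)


Register state trace:
  MOV R0, 809  → R0 = 809
  SHR R0, 1  → R0 = 809 >> 1 = 809 // 2^1 = 404
Final: R0 = 404

404


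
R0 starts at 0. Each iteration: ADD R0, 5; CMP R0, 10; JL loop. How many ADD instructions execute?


Loop trace (R0 starts at 0, target 10, step 5):
  ADD #1: R0 = 0 + 5 = 5  → 5 < 10, loop
  ADD #2: R0 = 5 + 5 = 10  → 10 >= 10, exit
Total ADD instructions: 2

2


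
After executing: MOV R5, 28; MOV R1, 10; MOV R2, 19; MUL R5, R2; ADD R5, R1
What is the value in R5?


Register state trace:
  MOV R5, 28  → R5 = 28
  MOV R1, 10  → R1 = 10
  MOV R2, 19  → R2 = 19
  MUL R5, R2  → R5 = 28 * 19 = 532
  ADD R5, R1  → R5 = 532 + 10 = 542
Final: R5 = 542

542


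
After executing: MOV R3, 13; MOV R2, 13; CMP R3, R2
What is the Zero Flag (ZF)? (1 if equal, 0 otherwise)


Register state trace:
  MOV R3, 13  → R3 = 13
  MOV R2, 13  → R2 = 13
  CMP R3, R2  → computes 13 - 13 = 0
  Result is zero, so values are equal
ZF = 1

1


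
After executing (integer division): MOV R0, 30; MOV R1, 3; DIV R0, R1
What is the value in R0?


Register state trace:
  MOV R0, 30  → R0 = 30
  MOV R1, 3  → R1 = 3
  DIV R0, R1  → R0 = 30 // 3 = 10
Final: R0 = 10

10


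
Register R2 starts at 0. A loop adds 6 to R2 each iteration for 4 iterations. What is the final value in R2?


Starting value: R2 = 0
  Iter 1: R2 = 0 + 6 = 6
  Iter 2: R2 = 6 + 6 = 12
  Iter 3: R2 = 12 + 6 = 18
  Iter 4: R2 = 18 + 6 = 24
Final: R2 = 24

24


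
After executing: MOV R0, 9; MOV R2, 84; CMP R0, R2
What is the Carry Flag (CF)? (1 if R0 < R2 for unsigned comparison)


Register state trace:
  MOV R0, 9  → R0 = 9
  MOV R2, 84  → R2 = 84
  CMP R0, R2  → unsigned 9 - 84: borrow occurs
  9 < 84, so CF = 1
CF = 1

1


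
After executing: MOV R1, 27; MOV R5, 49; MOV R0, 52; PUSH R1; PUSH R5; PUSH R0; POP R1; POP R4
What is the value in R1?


Stack trace (top is rightmost):
  MOV R1, 27  → R1 = 27
  MOV R5, 49  → R5 = 49
  MOV R0, 52  → R0 = 52
  PUSH R1  → stack: [27]
  PUSH R5  → stack: [27, 49]
  PUSH R0  → stack: [27, 49, 52]
  POP R1  → R1 = 52, stack: [27, 49]
  POP R4  → R4 = 49, stack: [27]
Final: R1 = 52

52


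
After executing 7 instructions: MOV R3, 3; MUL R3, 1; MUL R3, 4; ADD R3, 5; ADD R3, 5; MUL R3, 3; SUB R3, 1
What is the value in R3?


Register state trace:
  MOV R3, 3  → R3 = 3
  MUL R3, 1  → R3 = 3 * 1 = 3
  MUL R3, 4  → R3 = 3 * 4 = 12
  ADD R3, 5  → R3 = 12 + 5 = 17
  ADD R3, 5  → R3 = 17 + 5 = 22
  MUL R3, 3  → R3 = 22 * 3 = 66
  SUB R3, 1  → R3 = 66 - 1 = 65
Final: R3 = 65

65


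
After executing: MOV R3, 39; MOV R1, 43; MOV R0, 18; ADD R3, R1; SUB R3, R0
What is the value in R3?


Register state trace:
  MOV R3, 39  → R3 = 39
  MOV R1, 43  → R1 = 43
  MOV R0, 18  → R0 = 18
  ADD R3, R1  → R3 = 39 + 43 = 82
  SUB R3, R0  → R3 = 82 - 18 = 64
Final: R3 = 64

64


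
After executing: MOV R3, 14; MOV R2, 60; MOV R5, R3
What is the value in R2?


Register state trace:
  MOV R3, 14  → R3 = 14
  MOV R2, 60  → R2 = 60
  MOV R5, R3  → R5 = 14
Final: R2 = 60

60


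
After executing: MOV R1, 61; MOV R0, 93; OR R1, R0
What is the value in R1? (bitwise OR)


Register state trace:
  MOV R1, 61  → R1 = 61 (0b00111101)
  MOV R0, 93  → R0 = 93 (0b01011101)
  OR R1, R0   → R1 = 61 OR 93 = 125 (0b01111101)
Final: R1 = 125

125


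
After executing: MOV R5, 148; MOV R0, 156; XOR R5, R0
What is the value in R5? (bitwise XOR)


Register state trace:
  MOV R5, 148  → R5 = 148 (0b10010100)
  MOV R0, 156  → R0 = 156 (0b10011100)
  XOR R5, R0  → R5 = 148 XOR 156 = 8 (0b00001000)
Final: R5 = 8

8


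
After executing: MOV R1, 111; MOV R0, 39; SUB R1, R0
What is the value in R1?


Register state trace:
  MOV R1, 111  → R1 = 111
  MOV R0, 39  → R0 = 39
  SUB R1, R0  → R1 = 111 - 39 = 72
Final: R1 = 72

72


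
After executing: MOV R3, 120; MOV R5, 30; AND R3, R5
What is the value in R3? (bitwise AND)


Register state trace:
  MOV R3, 120  → R3 = 120 (0b01111000)
  MOV R5, 30  → R5 = 30 (0b00011110)
  AND R3, R5  → R3 = 120 AND 30 = 24 (0b00011000)
Final: R3 = 24

24


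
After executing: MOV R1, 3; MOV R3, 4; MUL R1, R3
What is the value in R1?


Register state trace:
  MOV R1, 3  → R1 = 3
  MOV R3, 4  → R3 = 4
  MUL R1, R3  → R1 = 3 * 4 = 12
Final: R1 = 12

12


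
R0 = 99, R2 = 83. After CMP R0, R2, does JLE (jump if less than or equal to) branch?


Trace:
  R0 = 99, R2 = 83
  CMP R0, R2  → compares 99 vs 83
  JLE checks: is 99 less than or equal to 83?
  99 > 83, so condition is false
Branch taken: No

No


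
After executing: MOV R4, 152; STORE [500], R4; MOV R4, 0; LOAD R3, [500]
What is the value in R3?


Register and memory trace:
  MOV R4, 152  → R4 = 152
  STORE [500], R4  → mem[500] = 152
  MOV R4, 0  → R4 = 0
  LOAD R3, [500]  → R3 = mem[500] = 152
Final: R3 = 152

152


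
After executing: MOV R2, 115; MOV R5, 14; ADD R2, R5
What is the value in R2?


Register state trace:
  MOV R2, 115  → R2 = 115
  MOV R5, 14  → R5 = 14
  ADD R2, R5  → R2 = 115 + 14 = 129
Final: R2 = 129

129


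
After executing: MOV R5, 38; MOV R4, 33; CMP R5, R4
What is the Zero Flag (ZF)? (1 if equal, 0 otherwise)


Register state trace:
  MOV R5, 38  → R5 = 38
  MOV R4, 33  → R4 = 33
  CMP R5, R4  → computes 38 - 33 = 5
  Result is nonzero, so values are not equal
ZF = 0

0


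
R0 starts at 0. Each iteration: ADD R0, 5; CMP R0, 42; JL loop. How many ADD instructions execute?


Loop trace (R0 starts at 0, target 42, step 5):
  ADD #1: R0 = 0 + 5 = 5  → 5 < 42, loop
  ADD #2: R0 = 5 + 5 = 10  → 10 < 42, loop
  ADD #3: R0 = 10 + 5 = 15  → 15 < 42, loop
  ADD #4: R0 = 15 + 5 = 20  → 20 < 42, loop
  ADD #5: R0 = 20 + 5 = 25  → 25 < 42, loop
  ADD #6: R0 = 25 + 5 = 30  → 30 < 42, loop
  ADD #7: R0 = 30 + 5 = 35  → 35 < 42, loop
  ADD #8: R0 = 35 + 5 = 40  → 40 < 42, loop
  ADD #9: R0 = 40 + 5 = 45  → 45 >= 42, exit
Total ADD instructions: 9

9


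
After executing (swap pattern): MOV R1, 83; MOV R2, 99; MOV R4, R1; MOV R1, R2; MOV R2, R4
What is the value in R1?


Register state trace (swap pattern):
  MOV R1, 83  → R1 = 83
  MOV R2, 99  → R2 = 99
  MOV R4, R1  → R4 = 83  (save R1)
  MOV R1, R2  → R1 = 99  (R1 gets R2's value)
  MOV R2, R4  → R2 = 83  (R2 gets saved value)
Final: R1 = 99

99


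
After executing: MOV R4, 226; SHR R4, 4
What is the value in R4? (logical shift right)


Register state trace:
  MOV R4, 226  → R4 = 226
  SHR R4, 4  → R4 = 226 >> 4 = 226 // 2^4 = 14
Final: R4 = 14

14


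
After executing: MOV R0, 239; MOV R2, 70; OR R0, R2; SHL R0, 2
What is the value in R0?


Register state trace:
  MOV R0, 239  → R0 = 239 (0b11101111)
  MOV R2, 70  → R2 = 70 (0b01000110)
  OR R0, R2  → R0 = 239 OR 70 = 239 (0b11101111)
  SHL R0, 2  → R0 = 239 << 2 = 956
Final: R0 = 956

956


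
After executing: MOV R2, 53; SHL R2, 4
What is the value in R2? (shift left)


Register state trace:
  MOV R2, 53  → R2 = 53
  SHL R2, 4  → R2 = 53 << 4 = 53 * 2^4 = 848
Final: R2 = 848

848


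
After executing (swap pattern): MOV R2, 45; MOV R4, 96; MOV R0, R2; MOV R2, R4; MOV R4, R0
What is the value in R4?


Register state trace (swap pattern):
  MOV R2, 45  → R2 = 45
  MOV R4, 96  → R4 = 96
  MOV R0, R2  → R0 = 45  (save R2)
  MOV R2, R4  → R2 = 96  (R2 gets R4's value)
  MOV R4, R0  → R4 = 45  (R4 gets saved value)
Final: R4 = 45

45


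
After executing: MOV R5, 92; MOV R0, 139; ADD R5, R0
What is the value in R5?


Register state trace:
  MOV R5, 92  → R5 = 92
  MOV R0, 139  → R0 = 139
  ADD R5, R0  → R5 = 92 + 139 = 231
Final: R5 = 231

231


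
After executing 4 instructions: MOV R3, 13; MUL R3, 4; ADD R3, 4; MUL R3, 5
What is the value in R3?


Register state trace:
  MOV R3, 13  → R3 = 13
  MUL R3, 4  → R3 = 13 * 4 = 52
  ADD R3, 4  → R3 = 52 + 4 = 56
  MUL R3, 5  → R3 = 56 * 5 = 280
Final: R3 = 280

280


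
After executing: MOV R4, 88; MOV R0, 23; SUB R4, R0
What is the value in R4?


Register state trace:
  MOV R4, 88  → R4 = 88
  MOV R0, 23  → R0 = 23
  SUB R4, R0  → R4 = 88 - 23 = 65
Final: R4 = 65

65


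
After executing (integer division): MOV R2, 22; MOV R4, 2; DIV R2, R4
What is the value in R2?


Register state trace:
  MOV R2, 22  → R2 = 22
  MOV R4, 2  → R4 = 2
  DIV R2, R4  → R2 = 22 // 2 = 11
Final: R2 = 11

11


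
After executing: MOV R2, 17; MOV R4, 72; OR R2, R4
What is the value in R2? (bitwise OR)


Register state trace:
  MOV R2, 17  → R2 = 17 (0b00010001)
  MOV R4, 72  → R4 = 72 (0b01001000)
  OR R2, R4   → R2 = 17 OR 72 = 89 (0b01011001)
Final: R2 = 89

89


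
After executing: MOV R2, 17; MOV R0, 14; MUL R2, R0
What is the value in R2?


Register state trace:
  MOV R2, 17  → R2 = 17
  MOV R0, 14  → R0 = 14
  MUL R2, R0  → R2 = 17 * 14 = 238
Final: R2 = 238

238


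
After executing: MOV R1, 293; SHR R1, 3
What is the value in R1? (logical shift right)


Register state trace:
  MOV R1, 293  → R1 = 293
  SHR R1, 3  → R1 = 293 >> 3 = 293 // 2^3 = 36
Final: R1 = 36

36


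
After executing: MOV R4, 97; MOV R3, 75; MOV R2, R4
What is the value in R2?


Register state trace:
  MOV R4, 97  → R4 = 97
  MOV R3, 75  → R3 = 75
  MOV R2, R4  → R2 = 97
Final: R2 = 97

97


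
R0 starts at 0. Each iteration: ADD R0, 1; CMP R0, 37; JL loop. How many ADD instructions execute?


Loop trace (R0 starts at 0, target 37, step 1):
  ADD #1: R0 = 0 + 1 = 1  → 1 < 37, loop
  ADD #2: R0 = 1 + 1 = 2  → 2 < 37, loop
  ADD #3: R0 = 2 + 1 = 3  → 3 < 37, loop
  ADD #4: R0 = 3 + 1 = 4  → 4 < 37, loop
  ADD #5: R0 = 4 + 1 = 5  → 5 < 37, loop
  ADD #6: R0 = 5 + 1 = 6  → 6 < 37, loop
  ADD #7: R0 = 6 + 1 = 7  → 7 < 37, loop
  ADD #8: R0 = 7 + 1 = 8  → 8 < 37, loop
  ADD #9: R0 = 8 + 1 = 9  → 9 < 37, loop
  ADD #10: R0 = 9 + 1 = 10  → 10 < 37, loop
  ADD #11: R0 = 10 + 1 = 11  → 11 < 37, loop
  ADD #12: R0 = 11 + 1 = 12  → 12 < 37, loop
  ADD #13: R0 = 12 + 1 = 13  → 13 < 37, loop
  ADD #14: R0 = 13 + 1 = 14  → 14 < 37, loop
  ADD #15: R0 = 14 + 1 = 15  → 15 < 37, loop
  ADD #16: R0 = 15 + 1 = 16  → 16 < 37, loop
  ADD #17: R0 = 16 + 1 = 17  → 17 < 37, loop
  ADD #18: R0 = 17 + 1 = 18  → 18 < 37, loop
  ADD #19: R0 = 18 + 1 = 19  → 19 < 37, loop
  ADD #20: R0 = 19 + 1 = 20  → 20 < 37, loop
  ADD #21: R0 = 20 + 1 = 21  → 21 < 37, loop
  ADD #22: R0 = 21 + 1 = 22  → 22 < 37, loop
  ADD #23: R0 = 22 + 1 = 23  → 23 < 37, loop
  ADD #24: R0 = 23 + 1 = 24  → 24 < 37, loop
  ADD #25: R0 = 24 + 1 = 25  → 25 < 37, loop
  ADD #26: R0 = 25 + 1 = 26  → 26 < 37, loop
  ADD #27: R0 = 26 + 1 = 27  → 27 < 37, loop
  ADD #28: R0 = 27 + 1 = 28  → 28 < 37, loop
  ADD #29: R0 = 28 + 1 = 29  → 29 < 37, loop
  ADD #30: R0 = 29 + 1 = 30  → 30 < 37, loop
  ADD #31: R0 = 30 + 1 = 31  → 31 < 37, loop
  ADD #32: R0 = 31 + 1 = 32  → 32 < 37, loop
  ADD #33: R0 = 32 + 1 = 33  → 33 < 37, loop
  ADD #34: R0 = 33 + 1 = 34  → 34 < 37, loop
  ADD #35: R0 = 34 + 1 = 35  → 35 < 37, loop
  ADD #36: R0 = 35 + 1 = 36  → 36 < 37, loop
  ADD #37: R0 = 36 + 1 = 37  → 37 >= 37, exit
Total ADD instructions: 37

37


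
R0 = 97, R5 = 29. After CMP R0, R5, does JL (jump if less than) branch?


Trace:
  R0 = 97, R5 = 29
  CMP R0, R5  → compares 97 vs 29
  JL checks: is 97 less than 29?
  97 > 29, so condition is false
Branch taken: No

No


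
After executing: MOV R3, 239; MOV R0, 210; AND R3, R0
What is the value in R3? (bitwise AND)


Register state trace:
  MOV R3, 239  → R3 = 239 (0b11101111)
  MOV R0, 210  → R0 = 210 (0b11010010)
  AND R3, R0  → R3 = 239 AND 210 = 194 (0b11000010)
Final: R3 = 194

194


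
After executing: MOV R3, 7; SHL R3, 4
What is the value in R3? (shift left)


Register state trace:
  MOV R3, 7  → R3 = 7
  SHL R3, 4  → R3 = 7 << 4 = 7 * 2^4 = 112
Final: R3 = 112

112


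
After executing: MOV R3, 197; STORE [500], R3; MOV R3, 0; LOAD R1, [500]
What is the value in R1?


Register and memory trace:
  MOV R3, 197  → R3 = 197
  STORE [500], R3  → mem[500] = 197
  MOV R3, 0  → R3 = 0
  LOAD R1, [500]  → R1 = mem[500] = 197
Final: R1 = 197

197


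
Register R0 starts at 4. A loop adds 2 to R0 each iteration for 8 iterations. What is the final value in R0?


Starting value: R0 = 4
  Iter 1: R0 = 4 + 2 = 6
  Iter 2: R0 = 6 + 2 = 8
  Iter 3: R0 = 8 + 2 = 10
  Iter 4: R0 = 10 + 2 = 12
  Iter 5: R0 = 12 + 2 = 14
  Iter 6: R0 = 14 + 2 = 16
  Iter 7: R0 = 16 + 2 = 18
  Iter 8: R0 = 18 + 2 = 20
Final: R0 = 20

20


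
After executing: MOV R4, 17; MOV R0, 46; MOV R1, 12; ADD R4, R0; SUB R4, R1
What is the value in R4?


Register state trace:
  MOV R4, 17  → R4 = 17
  MOV R0, 46  → R0 = 46
  MOV R1, 12  → R1 = 12
  ADD R4, R0  → R4 = 17 + 46 = 63
  SUB R4, R1  → R4 = 63 - 12 = 51
Final: R4 = 51

51


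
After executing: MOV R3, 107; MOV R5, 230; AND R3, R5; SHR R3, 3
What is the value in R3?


Register state trace:
  MOV R3, 107  → R3 = 107 (0b01101011)
  MOV R5, 230  → R5 = 230 (0b11100110)
  AND R3, R5  → R3 = 107 AND 230 = 98 (0b01100010)
  SHR R3, 3  → R3 = 98 >> 3 = 12
Final: R3 = 12

12


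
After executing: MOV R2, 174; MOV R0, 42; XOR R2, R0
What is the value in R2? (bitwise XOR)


Register state trace:
  MOV R2, 174  → R2 = 174 (0b10101110)
  MOV R0, 42  → R0 = 42 (0b00101010)
  XOR R2, R0  → R2 = 174 XOR 42 = 132 (0b10000100)
Final: R2 = 132

132


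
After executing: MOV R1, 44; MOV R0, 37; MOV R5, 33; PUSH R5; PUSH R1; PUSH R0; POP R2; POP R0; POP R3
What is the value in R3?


Stack trace (top is rightmost):
  MOV R1, 44  → R1 = 44
  MOV R0, 37  → R0 = 37
  MOV R5, 33  → R5 = 33
  PUSH R5  → stack: [33]
  PUSH R1  → stack: [33, 44]
  PUSH R0  → stack: [33, 44, 37]
  POP R2  → R2 = 37, stack: [33, 44]
  POP R0  → R0 = 44, stack: [33]
  POP R3  → R3 = 33, stack: []
Final: R3 = 33

33


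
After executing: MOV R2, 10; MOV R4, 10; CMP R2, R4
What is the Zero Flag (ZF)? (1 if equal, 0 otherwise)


Register state trace:
  MOV R2, 10  → R2 = 10
  MOV R4, 10  → R4 = 10
  CMP R2, R4  → computes 10 - 10 = 0
  Result is zero, so values are equal
ZF = 1

1


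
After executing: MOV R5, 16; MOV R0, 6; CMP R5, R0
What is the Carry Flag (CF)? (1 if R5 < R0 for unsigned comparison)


Register state trace:
  MOV R5, 16  → R5 = 16
  MOV R0, 6  → R0 = 6
  CMP R5, R0  → unsigned 16 - 6: no borrow
  16 >= 6, so CF = 0
CF = 0

0


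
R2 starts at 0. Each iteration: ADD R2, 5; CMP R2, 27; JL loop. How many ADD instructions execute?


Loop trace (R2 starts at 0, target 27, step 5):
  ADD #1: R2 = 0 + 5 = 5  → 5 < 27, loop
  ADD #2: R2 = 5 + 5 = 10  → 10 < 27, loop
  ADD #3: R2 = 10 + 5 = 15  → 15 < 27, loop
  ADD #4: R2 = 15 + 5 = 20  → 20 < 27, loop
  ADD #5: R2 = 20 + 5 = 25  → 25 < 27, loop
  ADD #6: R2 = 25 + 5 = 30  → 30 >= 27, exit
Total ADD instructions: 6

6


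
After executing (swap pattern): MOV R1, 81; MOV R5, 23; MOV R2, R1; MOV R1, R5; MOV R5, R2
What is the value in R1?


Register state trace (swap pattern):
  MOV R1, 81  → R1 = 81
  MOV R5, 23  → R5 = 23
  MOV R2, R1  → R2 = 81  (save R1)
  MOV R1, R5  → R1 = 23  (R1 gets R5's value)
  MOV R5, R2  → R5 = 81  (R5 gets saved value)
Final: R1 = 23

23


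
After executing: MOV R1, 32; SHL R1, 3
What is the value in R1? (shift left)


Register state trace:
  MOV R1, 32  → R1 = 32
  SHL R1, 3  → R1 = 32 << 3 = 32 * 2^3 = 256
Final: R1 = 256

256


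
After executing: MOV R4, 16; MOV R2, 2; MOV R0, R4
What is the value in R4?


Register state trace:
  MOV R4, 16  → R4 = 16
  MOV R2, 2  → R2 = 2
  MOV R0, R4  → R0 = 16
Final: R4 = 16

16


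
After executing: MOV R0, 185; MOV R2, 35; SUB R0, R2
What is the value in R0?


Register state trace:
  MOV R0, 185  → R0 = 185
  MOV R2, 35  → R2 = 35
  SUB R0, R2  → R0 = 185 - 35 = 150
Final: R0 = 150

150


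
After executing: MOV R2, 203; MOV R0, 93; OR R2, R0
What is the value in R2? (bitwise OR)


Register state trace:
  MOV R2, 203  → R2 = 203 (0b11001011)
  MOV R0, 93  → R0 = 93 (0b01011101)
  OR R2, R0   → R2 = 203 OR 93 = 223 (0b11011111)
Final: R2 = 223

223


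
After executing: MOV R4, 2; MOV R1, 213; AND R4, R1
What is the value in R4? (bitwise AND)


Register state trace:
  MOV R4, 2  → R4 = 2 (0b00000010)
  MOV R1, 213  → R1 = 213 (0b11010101)
  AND R4, R1  → R4 = 2 AND 213 = 0 (0b00000000)
Final: R4 = 0

0


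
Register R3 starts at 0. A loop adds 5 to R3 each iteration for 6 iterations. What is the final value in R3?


Starting value: R3 = 0
  Iter 1: R3 = 0 + 5 = 5
  Iter 2: R3 = 5 + 5 = 10
  Iter 3: R3 = 10 + 5 = 15
  Iter 4: R3 = 15 + 5 = 20
  Iter 5: R3 = 20 + 5 = 25
  Iter 6: R3 = 25 + 5 = 30
Final: R3 = 30

30


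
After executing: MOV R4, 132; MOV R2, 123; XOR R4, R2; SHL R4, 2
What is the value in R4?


Register state trace:
  MOV R4, 132  → R4 = 132 (0b10000100)
  MOV R2, 123  → R2 = 123 (0b01111011)
  XOR R4, R2  → R4 = 132 XOR 123 = 255 (0b11111111)
  SHL R4, 2  → R4 = 255 << 2 = 1020
Final: R4 = 1020

1020


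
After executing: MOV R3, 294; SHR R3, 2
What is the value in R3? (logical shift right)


Register state trace:
  MOV R3, 294  → R3 = 294
  SHR R3, 2  → R3 = 294 >> 2 = 294 // 2^2 = 73
Final: R3 = 73

73


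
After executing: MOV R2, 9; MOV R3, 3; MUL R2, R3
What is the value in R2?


Register state trace:
  MOV R2, 9  → R2 = 9
  MOV R3, 3  → R3 = 3
  MUL R2, R3  → R2 = 9 * 3 = 27
Final: R2 = 27

27


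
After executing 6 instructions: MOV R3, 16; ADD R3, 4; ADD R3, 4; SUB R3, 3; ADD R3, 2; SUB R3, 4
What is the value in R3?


Register state trace:
  MOV R3, 16  → R3 = 16
  ADD R3, 4  → R3 = 16 + 4 = 20
  ADD R3, 4  → R3 = 20 + 4 = 24
  SUB R3, 3  → R3 = 24 - 3 = 21
  ADD R3, 2  → R3 = 21 + 2 = 23
  SUB R3, 4  → R3 = 23 - 4 = 19
Final: R3 = 19

19


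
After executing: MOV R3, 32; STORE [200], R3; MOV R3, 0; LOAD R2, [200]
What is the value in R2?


Register and memory trace:
  MOV R3, 32  → R3 = 32
  STORE [200], R3  → mem[200] = 32
  MOV R3, 0  → R3 = 0
  LOAD R2, [200]  → R2 = mem[200] = 32
Final: R2 = 32

32


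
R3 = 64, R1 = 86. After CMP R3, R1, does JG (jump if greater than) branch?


Trace:
  R3 = 64, R1 = 86
  CMP R3, R1  → compares 64 vs 86
  JG checks: is 64 greater than 86?
  64 < 86, so condition is false
Branch taken: No

No


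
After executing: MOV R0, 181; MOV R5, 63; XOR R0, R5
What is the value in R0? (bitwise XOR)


Register state trace:
  MOV R0, 181  → R0 = 181 (0b10110101)
  MOV R5, 63  → R5 = 63 (0b00111111)
  XOR R0, R5  → R0 = 181 XOR 63 = 138 (0b10001010)
Final: R0 = 138

138


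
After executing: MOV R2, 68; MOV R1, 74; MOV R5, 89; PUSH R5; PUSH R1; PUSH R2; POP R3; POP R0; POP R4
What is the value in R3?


Stack trace (top is rightmost):
  MOV R2, 68  → R2 = 68
  MOV R1, 74  → R1 = 74
  MOV R5, 89  → R5 = 89
  PUSH R5  → stack: [89]
  PUSH R1  → stack: [89, 74]
  PUSH R2  → stack: [89, 74, 68]
  POP R3  → R3 = 68, stack: [89, 74]
  POP R0  → R0 = 74, stack: [89]
  POP R4  → R4 = 89, stack: []
Final: R3 = 68

68


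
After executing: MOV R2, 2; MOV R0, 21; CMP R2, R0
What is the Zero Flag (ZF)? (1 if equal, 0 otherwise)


Register state trace:
  MOV R2, 2  → R2 = 2
  MOV R0, 21  → R0 = 21
  CMP R2, R0  → computes 2 - 21 = -19
  Result is nonzero, so values are not equal
ZF = 0

0


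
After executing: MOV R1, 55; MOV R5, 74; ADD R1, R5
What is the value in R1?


Register state trace:
  MOV R1, 55  → R1 = 55
  MOV R5, 74  → R5 = 74
  ADD R1, R5  → R1 = 55 + 74 = 129
Final: R1 = 129

129


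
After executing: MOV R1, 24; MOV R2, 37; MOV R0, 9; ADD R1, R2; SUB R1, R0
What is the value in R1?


Register state trace:
  MOV R1, 24  → R1 = 24
  MOV R2, 37  → R2 = 37
  MOV R0, 9  → R0 = 9
  ADD R1, R2  → R1 = 24 + 37 = 61
  SUB R1, R0  → R1 = 61 - 9 = 52
Final: R1 = 52

52


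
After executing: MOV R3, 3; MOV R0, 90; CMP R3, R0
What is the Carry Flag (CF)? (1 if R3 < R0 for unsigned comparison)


Register state trace:
  MOV R3, 3  → R3 = 3
  MOV R0, 90  → R0 = 90
  CMP R3, R0  → unsigned 3 - 90: borrow occurs
  3 < 90, so CF = 1
CF = 1

1


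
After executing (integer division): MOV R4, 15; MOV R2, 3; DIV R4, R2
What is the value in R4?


Register state trace:
  MOV R4, 15  → R4 = 15
  MOV R2, 3  → R2 = 3
  DIV R4, R2  → R4 = 15 // 3 = 5
Final: R4 = 5

5


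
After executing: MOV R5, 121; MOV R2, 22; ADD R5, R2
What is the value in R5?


Register state trace:
  MOV R5, 121  → R5 = 121
  MOV R2, 22  → R2 = 22
  ADD R5, R2  → R5 = 121 + 22 = 143
Final: R5 = 143

143


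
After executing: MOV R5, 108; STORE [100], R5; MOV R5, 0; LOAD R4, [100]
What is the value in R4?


Register and memory trace:
  MOV R5, 108  → R5 = 108
  STORE [100], R5  → mem[100] = 108
  MOV R5, 0  → R5 = 0
  LOAD R4, [100]  → R4 = mem[100] = 108
Final: R4 = 108

108


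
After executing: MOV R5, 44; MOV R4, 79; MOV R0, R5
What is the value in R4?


Register state trace:
  MOV R5, 44  → R5 = 44
  MOV R4, 79  → R4 = 79
  MOV R0, R5  → R0 = 44
Final: R4 = 79

79


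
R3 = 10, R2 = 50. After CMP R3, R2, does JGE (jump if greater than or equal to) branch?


Trace:
  R3 = 10, R2 = 50
  CMP R3, R2  → compares 10 vs 50
  JGE checks: is 10 greater than or equal to 50?
  10 < 50, so condition is false
Branch taken: No

No


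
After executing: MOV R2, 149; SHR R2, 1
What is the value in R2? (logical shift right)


Register state trace:
  MOV R2, 149  → R2 = 149
  SHR R2, 1  → R2 = 149 >> 1 = 149 // 2^1 = 74
Final: R2 = 74

74


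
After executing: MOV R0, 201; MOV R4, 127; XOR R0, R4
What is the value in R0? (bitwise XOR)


Register state trace:
  MOV R0, 201  → R0 = 201 (0b11001001)
  MOV R4, 127  → R4 = 127 (0b01111111)
  XOR R0, R4  → R0 = 201 XOR 127 = 182 (0b10110110)
Final: R0 = 182

182


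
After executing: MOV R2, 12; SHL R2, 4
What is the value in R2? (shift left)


Register state trace:
  MOV R2, 12  → R2 = 12
  SHL R2, 4  → R2 = 12 << 4 = 12 * 2^4 = 192
Final: R2 = 192

192


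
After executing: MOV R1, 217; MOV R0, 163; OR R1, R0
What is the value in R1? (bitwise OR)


Register state trace:
  MOV R1, 217  → R1 = 217 (0b11011001)
  MOV R0, 163  → R0 = 163 (0b10100011)
  OR R1, R0   → R1 = 217 OR 163 = 251 (0b11111011)
Final: R1 = 251

251


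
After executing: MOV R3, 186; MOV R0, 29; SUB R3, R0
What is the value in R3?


Register state trace:
  MOV R3, 186  → R3 = 186
  MOV R0, 29  → R0 = 29
  SUB R3, R0  → R3 = 186 - 29 = 157
Final: R3 = 157

157


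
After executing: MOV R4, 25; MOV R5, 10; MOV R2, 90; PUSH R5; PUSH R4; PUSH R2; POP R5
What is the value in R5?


Stack trace (top is rightmost):
  MOV R4, 25  → R4 = 25
  MOV R5, 10  → R5 = 10
  MOV R2, 90  → R2 = 90
  PUSH R5  → stack: [10]
  PUSH R4  → stack: [10, 25]
  PUSH R2  → stack: [10, 25, 90]
  POP R5  → R5 = 90, stack: [10, 25]
Final: R5 = 90

90


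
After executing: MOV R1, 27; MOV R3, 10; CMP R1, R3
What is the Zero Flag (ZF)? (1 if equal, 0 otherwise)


Register state trace:
  MOV R1, 27  → R1 = 27
  MOV R3, 10  → R3 = 10
  CMP R1, R3  → computes 27 - 10 = 17
  Result is nonzero, so values are not equal
ZF = 0

0


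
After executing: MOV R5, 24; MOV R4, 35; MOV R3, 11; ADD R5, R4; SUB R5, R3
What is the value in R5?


Register state trace:
  MOV R5, 24  → R5 = 24
  MOV R4, 35  → R4 = 35
  MOV R3, 11  → R3 = 11
  ADD R5, R4  → R5 = 24 + 35 = 59
  SUB R5, R3  → R5 = 59 - 11 = 48
Final: R5 = 48

48


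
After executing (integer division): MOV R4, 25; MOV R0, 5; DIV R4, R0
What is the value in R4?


Register state trace:
  MOV R4, 25  → R4 = 25
  MOV R0, 5  → R0 = 5
  DIV R4, R0  → R4 = 25 // 5 = 5
Final: R4 = 5

5


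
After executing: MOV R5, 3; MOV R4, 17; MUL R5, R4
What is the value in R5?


Register state trace:
  MOV R5, 3  → R5 = 3
  MOV R4, 17  → R4 = 17
  MUL R5, R4  → R5 = 3 * 17 = 51
Final: R5 = 51

51


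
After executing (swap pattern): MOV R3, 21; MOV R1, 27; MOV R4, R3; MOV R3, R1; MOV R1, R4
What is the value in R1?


Register state trace (swap pattern):
  MOV R3, 21  → R3 = 21
  MOV R1, 27  → R1 = 27
  MOV R4, R3  → R4 = 21  (save R3)
  MOV R3, R1  → R3 = 27  (R3 gets R1's value)
  MOV R1, R4  → R1 = 21  (R1 gets saved value)
Final: R1 = 21

21
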